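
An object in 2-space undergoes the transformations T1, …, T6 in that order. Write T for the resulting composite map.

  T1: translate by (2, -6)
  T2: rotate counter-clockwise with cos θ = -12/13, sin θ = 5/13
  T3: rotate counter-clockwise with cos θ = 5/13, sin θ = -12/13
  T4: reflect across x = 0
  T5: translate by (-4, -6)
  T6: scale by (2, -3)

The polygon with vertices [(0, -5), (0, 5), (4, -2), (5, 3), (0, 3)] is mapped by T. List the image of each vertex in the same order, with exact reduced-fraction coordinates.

image vertices: (-30, 12), (-10, 12), (-24, 0), (-14, -3), (-14, 12)

T1 translate by (2, -6): (0, -5) → (2, -11); (0, 5) → (2, -1); (4, -2) → (6, -8); (5, 3) → (7, -3); (0, 3) → (2, -3)
T2 rotate counter-clockwise with cos θ = -12/13, sin θ = 5/13: (2, -11) → (31/13, 142/13); (2, -1) → (-19/13, 22/13); (6, -8) → (-32/13, 126/13); (7, -3) → (-69/13, 71/13); (2, -3) → (-9/13, 46/13)
T3 rotate counter-clockwise with cos θ = 5/13, sin θ = -12/13: (31/13, 142/13) → (11, 2); (-19/13, 22/13) → (1, 2); (-32/13, 126/13) → (8, 6); (-69/13, 71/13) → (3, 7); (-9/13, 46/13) → (3, 2)
T4 reflect across x = 0: (11, 2) → (-11, 2); (1, 2) → (-1, 2); (8, 6) → (-8, 6); (3, 7) → (-3, 7); (3, 2) → (-3, 2)
T5 translate by (-4, -6): (-11, 2) → (-15, -4); (-1, 2) → (-5, -4); (-8, 6) → (-12, 0); (-3, 7) → (-7, 1); (-3, 2) → (-7, -4)
T6 scale by (2, -3): (-15, -4) → (-30, 12); (-5, -4) → (-10, 12); (-12, 0) → (-24, 0); (-7, 1) → (-14, -3); (-7, -4) → (-14, 12)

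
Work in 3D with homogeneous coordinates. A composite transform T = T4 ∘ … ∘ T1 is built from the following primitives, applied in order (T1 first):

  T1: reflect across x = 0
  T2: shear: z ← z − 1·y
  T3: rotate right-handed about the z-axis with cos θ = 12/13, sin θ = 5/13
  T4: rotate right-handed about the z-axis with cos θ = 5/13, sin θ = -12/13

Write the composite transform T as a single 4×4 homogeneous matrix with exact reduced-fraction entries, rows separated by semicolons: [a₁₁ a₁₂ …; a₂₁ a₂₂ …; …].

T1 = [-1 0 0 0; 0 1 0 0; 0 0 1 0; 0 0 0 1]
T2·T1 = [-1 0 0 0; 0 1 0 0; 0 -1 1 0; 0 0 0 1]
T3·…·T1 = [-12/13 -5/13 0 0; -5/13 12/13 0 0; 0 -1 1 0; 0 0 0 1]
T4·…·T1 = [-120/169 119/169 0 0; 119/169 120/169 0 0; 0 -1 1 0; 0 0 0 1]

T = [-120/169 119/169 0 0; 119/169 120/169 0 0; 0 -1 1 0; 0 0 0 1]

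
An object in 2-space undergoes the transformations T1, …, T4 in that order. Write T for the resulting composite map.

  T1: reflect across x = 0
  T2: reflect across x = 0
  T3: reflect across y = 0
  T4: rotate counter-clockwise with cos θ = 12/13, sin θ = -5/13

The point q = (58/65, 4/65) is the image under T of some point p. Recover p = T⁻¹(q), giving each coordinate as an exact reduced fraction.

p = (4/5, -2/5)

T1 = [-1 0 0; 0 1 0; 0 0 1]
T2·T1 = [1 0 0; 0 1 0; 0 0 1]
T3·…·T1 = [1 0 0; 0 -1 0; 0 0 1]
T4·…·T1 = [12/13 -5/13 0; -5/13 -12/13 0; 0 0 1]
det M = -1; M⁻¹ = [12/13 -5/13 0; -5/13 -12/13 0; 0 0 1]
M⁻¹ · (58/65, 4/65)ᵀ = (4/5, -2/5)ᵀ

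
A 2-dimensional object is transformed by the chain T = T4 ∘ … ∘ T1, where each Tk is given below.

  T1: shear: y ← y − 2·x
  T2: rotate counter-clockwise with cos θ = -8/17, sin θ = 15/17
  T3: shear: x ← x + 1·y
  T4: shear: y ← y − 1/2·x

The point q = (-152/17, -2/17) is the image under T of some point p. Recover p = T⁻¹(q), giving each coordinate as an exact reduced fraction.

T1 = [1 0 0; -2 1 0; 0 0 1]
T2·T1 = [22/17 -15/17 0; 31/17 -8/17 0; 0 0 1]
T3·…·T1 = [53/17 -23/17 0; 31/17 -8/17 0; 0 0 1]
T4·…·T1 = [53/17 -23/17 0; 9/34 7/34 0; 0 0 1]
det M = 1; M⁻¹ = [7/34 23/17 0; -9/34 53/17 0; 0 0 1]
M⁻¹ · (-152/17, -2/17)ᵀ = (-2, 2)ᵀ

p = (-2, 2)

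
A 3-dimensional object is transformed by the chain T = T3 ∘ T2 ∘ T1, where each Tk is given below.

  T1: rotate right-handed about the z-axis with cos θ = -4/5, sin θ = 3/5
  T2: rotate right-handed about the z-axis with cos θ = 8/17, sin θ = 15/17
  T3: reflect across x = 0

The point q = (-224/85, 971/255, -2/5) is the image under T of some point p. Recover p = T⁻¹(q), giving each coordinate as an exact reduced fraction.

T1 = [-4/5 -3/5 0 0; 3/5 -4/5 0 0; 0 0 1 0; 0 0 0 1]
T2·T1 = [-77/85 36/85 0 0; -36/85 -77/85 0 0; 0 0 1 0; 0 0 0 1]
T3·…·T1 = [77/85 -36/85 0 0; -36/85 -77/85 0 0; 0 0 1 0; 0 0 0 1]
det M = -1; M⁻¹ = [77/85 -36/85 0 0; -36/85 -77/85 0 0; 0 0 1 0; 0 0 0 1]
M⁻¹ · (-224/85, 971/255, -2/5)ᵀ = (-4, -7/3, -2/5)ᵀ

p = (-4, -7/3, -2/5)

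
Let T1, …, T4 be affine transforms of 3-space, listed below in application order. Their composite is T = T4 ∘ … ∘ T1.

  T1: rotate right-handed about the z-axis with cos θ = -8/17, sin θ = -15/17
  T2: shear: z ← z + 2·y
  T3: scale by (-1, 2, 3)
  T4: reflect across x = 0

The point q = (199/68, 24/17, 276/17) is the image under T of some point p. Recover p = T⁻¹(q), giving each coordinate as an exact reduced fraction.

T1 = [-8/17 15/17 0 0; -15/17 -8/17 0 0; 0 0 1 0; 0 0 0 1]
T2·T1 = [-8/17 15/17 0 0; -15/17 -8/17 0 0; -30/17 -16/17 1 0; 0 0 0 1]
T3·…·T1 = [8/17 -15/17 0 0; -30/17 -16/17 0 0; -90/17 -48/17 3 0; 0 0 0 1]
T4·…·T1 = [-8/17 15/17 0 0; -30/17 -16/17 0 0; -90/17 -48/17 3 0; 0 0 0 1]
det M = 6; M⁻¹ = [-8/17 -15/34 0 0; 15/17 -4/17 0 0; 0 -1 1/3 0; 0 0 0 1]
M⁻¹ · (199/68, 24/17, 276/17)ᵀ = (-2, 9/4, 4)ᵀ

p = (-2, 9/4, 4)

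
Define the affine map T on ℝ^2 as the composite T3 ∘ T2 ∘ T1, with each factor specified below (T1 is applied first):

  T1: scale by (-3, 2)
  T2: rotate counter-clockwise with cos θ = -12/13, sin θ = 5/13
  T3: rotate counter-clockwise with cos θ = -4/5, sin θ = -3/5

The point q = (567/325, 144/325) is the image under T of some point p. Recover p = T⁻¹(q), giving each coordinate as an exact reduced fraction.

T1 = [-3 0 0; 0 2 0; 0 0 1]
T2·T1 = [36/13 -10/13 0; -15/13 -24/13 0; 0 0 1]
T3·…·T1 = [-189/65 -32/65 0; -48/65 126/65 0; 0 0 1]
det M = -6; M⁻¹ = [-21/65 -16/195 0; -8/65 63/130 0; 0 0 1]
M⁻¹ · (567/325, 144/325)ᵀ = (-3/5, 0)ᵀ

p = (-3/5, 0)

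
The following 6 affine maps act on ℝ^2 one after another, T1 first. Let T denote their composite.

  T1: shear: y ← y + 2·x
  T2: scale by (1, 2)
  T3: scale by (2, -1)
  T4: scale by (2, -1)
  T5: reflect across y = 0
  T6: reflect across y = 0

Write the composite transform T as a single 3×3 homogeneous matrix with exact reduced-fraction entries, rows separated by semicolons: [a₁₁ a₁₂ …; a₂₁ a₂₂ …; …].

T1 = [1 0 0; 2 1 0; 0 0 1]
T2·T1 = [1 0 0; 4 2 0; 0 0 1]
T3·…·T1 = [2 0 0; -4 -2 0; 0 0 1]
T4·…·T1 = [4 0 0; 4 2 0; 0 0 1]
T5·…·T1 = [4 0 0; -4 -2 0; 0 0 1]
T6·…·T1 = [4 0 0; 4 2 0; 0 0 1]

T = [4 0 0; 4 2 0; 0 0 1]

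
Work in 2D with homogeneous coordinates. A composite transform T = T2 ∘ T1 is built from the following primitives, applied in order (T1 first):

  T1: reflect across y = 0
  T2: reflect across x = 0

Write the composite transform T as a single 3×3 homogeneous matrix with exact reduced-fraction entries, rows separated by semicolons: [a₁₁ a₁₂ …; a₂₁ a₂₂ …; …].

T1 = [1 0 0; 0 -1 0; 0 0 1]
T2·T1 = [-1 0 0; 0 -1 0; 0 0 1]

T = [-1 0 0; 0 -1 0; 0 0 1]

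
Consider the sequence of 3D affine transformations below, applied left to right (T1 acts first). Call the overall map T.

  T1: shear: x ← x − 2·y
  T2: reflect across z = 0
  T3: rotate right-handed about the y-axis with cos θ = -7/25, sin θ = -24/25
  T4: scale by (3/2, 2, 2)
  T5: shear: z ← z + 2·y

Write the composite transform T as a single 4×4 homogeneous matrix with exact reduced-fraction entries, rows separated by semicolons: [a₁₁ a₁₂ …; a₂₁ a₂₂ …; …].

T = [-21/50 21/25 36/25 0; 0 2 0 0; 48/25 4/25 14/25 0; 0 0 0 1]

T1 = [1 -2 0 0; 0 1 0 0; 0 0 1 0; 0 0 0 1]
T2·T1 = [1 -2 0 0; 0 1 0 0; 0 0 -1 0; 0 0 0 1]
T3·…·T1 = [-7/25 14/25 24/25 0; 0 1 0 0; 24/25 -48/25 7/25 0; 0 0 0 1]
T4·…·T1 = [-21/50 21/25 36/25 0; 0 2 0 0; 48/25 -96/25 14/25 0; 0 0 0 1]
T5·…·T1 = [-21/50 21/25 36/25 0; 0 2 0 0; 48/25 4/25 14/25 0; 0 0 0 1]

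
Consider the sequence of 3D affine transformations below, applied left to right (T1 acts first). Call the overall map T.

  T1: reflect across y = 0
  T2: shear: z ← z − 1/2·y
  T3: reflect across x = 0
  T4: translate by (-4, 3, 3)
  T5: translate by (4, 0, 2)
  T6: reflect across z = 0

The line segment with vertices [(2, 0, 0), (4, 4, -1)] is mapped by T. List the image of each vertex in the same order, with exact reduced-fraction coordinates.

image vertices: (-2, 3, -5), (-4, -1, -6)

T1 reflect across y = 0: (2, 0, 0) → (2, 0, 0); (4, 4, -1) → (4, -4, -1)
T2 shear: z ← z − 1/2·y: (2, 0, 0) → (2, 0, 0); (4, -4, -1) → (4, -4, 1)
T3 reflect across x = 0: (2, 0, 0) → (-2, 0, 0); (4, -4, 1) → (-4, -4, 1)
T4 translate by (-4, 3, 3): (-2, 0, 0) → (-6, 3, 3); (-4, -4, 1) → (-8, -1, 4)
T5 translate by (4, 0, 2): (-6, 3, 3) → (-2, 3, 5); (-8, -1, 4) → (-4, -1, 6)
T6 reflect across z = 0: (-2, 3, 5) → (-2, 3, -5); (-4, -1, 6) → (-4, -1, -6)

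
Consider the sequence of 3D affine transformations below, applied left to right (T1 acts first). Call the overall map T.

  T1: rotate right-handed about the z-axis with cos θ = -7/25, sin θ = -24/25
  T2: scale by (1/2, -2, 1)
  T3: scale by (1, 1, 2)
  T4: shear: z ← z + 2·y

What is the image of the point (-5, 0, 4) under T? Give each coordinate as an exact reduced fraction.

T1 rotate right-handed about the z-axis with cos θ = -7/25, sin θ = -24/25: (-5, 0, 4) → (7/5, 24/5, 4)
T2 scale by (1/2, -2, 1): (7/5, 24/5, 4) → (7/10, -48/5, 4)
T3 scale by (1, 1, 2): (7/10, -48/5, 4) → (7/10, -48/5, 8)
T4 shear: z ← z + 2·y: (7/10, -48/5, 8) → (7/10, -48/5, -56/5)

T(p) = (7/10, -48/5, -56/5)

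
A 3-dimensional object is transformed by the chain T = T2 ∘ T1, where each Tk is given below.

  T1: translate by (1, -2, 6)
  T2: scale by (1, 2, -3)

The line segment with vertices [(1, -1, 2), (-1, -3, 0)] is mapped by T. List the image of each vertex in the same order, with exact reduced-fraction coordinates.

T1 translate by (1, -2, 6): (1, -1, 2) → (2, -3, 8); (-1, -3, 0) → (0, -5, 6)
T2 scale by (1, 2, -3): (2, -3, 8) → (2, -6, -24); (0, -5, 6) → (0, -10, -18)

image vertices: (2, -6, -24), (0, -10, -18)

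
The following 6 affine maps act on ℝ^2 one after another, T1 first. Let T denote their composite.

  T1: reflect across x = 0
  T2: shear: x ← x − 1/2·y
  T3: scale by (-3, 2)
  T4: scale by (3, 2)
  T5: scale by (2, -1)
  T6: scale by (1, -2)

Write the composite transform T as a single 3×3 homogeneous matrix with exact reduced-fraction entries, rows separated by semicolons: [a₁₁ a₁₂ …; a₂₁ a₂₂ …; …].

T = [18 9 0; 0 8 0; 0 0 1]

T1 = [-1 0 0; 0 1 0; 0 0 1]
T2·T1 = [-1 -1/2 0; 0 1 0; 0 0 1]
T3·…·T1 = [3 3/2 0; 0 2 0; 0 0 1]
T4·…·T1 = [9 9/2 0; 0 4 0; 0 0 1]
T5·…·T1 = [18 9 0; 0 -4 0; 0 0 1]
T6·…·T1 = [18 9 0; 0 8 0; 0 0 1]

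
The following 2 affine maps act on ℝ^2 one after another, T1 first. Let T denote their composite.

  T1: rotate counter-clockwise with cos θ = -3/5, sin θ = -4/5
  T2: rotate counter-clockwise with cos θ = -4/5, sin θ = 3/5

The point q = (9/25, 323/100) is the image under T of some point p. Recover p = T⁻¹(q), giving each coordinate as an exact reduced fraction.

p = (5/4, 3)

T1 = [-3/5 4/5 0; -4/5 -3/5 0; 0 0 1]
T2·T1 = [24/25 -7/25 0; 7/25 24/25 0; 0 0 1]
det M = 1; M⁻¹ = [24/25 7/25 0; -7/25 24/25 0; 0 0 1]
M⁻¹ · (9/25, 323/100)ᵀ = (5/4, 3)ᵀ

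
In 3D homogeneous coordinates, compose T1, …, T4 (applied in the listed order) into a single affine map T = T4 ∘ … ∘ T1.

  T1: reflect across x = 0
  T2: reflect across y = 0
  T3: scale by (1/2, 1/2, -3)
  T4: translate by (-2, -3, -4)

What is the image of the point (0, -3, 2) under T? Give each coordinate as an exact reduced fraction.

T(p) = (-2, -3/2, -10)

T1 reflect across x = 0: (0, -3, 2) → (0, -3, 2)
T2 reflect across y = 0: (0, -3, 2) → (0, 3, 2)
T3 scale by (1/2, 1/2, -3): (0, 3, 2) → (0, 3/2, -6)
T4 translate by (-2, -3, -4): (0, 3/2, -6) → (-2, -3/2, -10)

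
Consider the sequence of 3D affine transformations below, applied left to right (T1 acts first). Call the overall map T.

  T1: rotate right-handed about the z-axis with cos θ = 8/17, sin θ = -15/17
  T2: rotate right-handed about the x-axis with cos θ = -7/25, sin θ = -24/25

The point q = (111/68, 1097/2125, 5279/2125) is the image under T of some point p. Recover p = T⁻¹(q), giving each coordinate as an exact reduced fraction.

p = (3, 1/4, -1/5)

T1 = [8/17 15/17 0 0; -15/17 8/17 0 0; 0 0 1 0; 0 0 0 1]
T2·T1 = [8/17 15/17 0 0; 21/85 -56/425 24/25 0; 72/85 -192/425 -7/25 0; 0 0 0 1]
det M = 1; M⁻¹ = [8/17 21/85 72/85 0; 15/17 -56/425 -192/425 0; 0 24/25 -7/25 0; 0 0 0 1]
M⁻¹ · (111/68, 1097/2125, 5279/2125)ᵀ = (3, 1/4, -1/5)ᵀ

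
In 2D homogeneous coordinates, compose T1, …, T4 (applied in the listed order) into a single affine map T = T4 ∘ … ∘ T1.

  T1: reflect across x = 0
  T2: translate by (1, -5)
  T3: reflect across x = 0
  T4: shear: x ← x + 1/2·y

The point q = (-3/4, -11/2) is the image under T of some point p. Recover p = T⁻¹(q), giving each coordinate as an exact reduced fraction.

T1 = [-1 0 0; 0 1 0; 0 0 1]
T2·T1 = [-1 0 1; 0 1 -5; 0 0 1]
T3·…·T1 = [1 0 -1; 0 1 -5; 0 0 1]
T4·…·T1 = [1 1/2 -7/2; 0 1 -5; 0 0 1]
det M = 1; M⁻¹ = [1 -1/2 1; 0 1 5; 0 0 1]
M⁻¹ · (-3/4, -11/2)ᵀ = (3, -1/2)ᵀ

p = (3, -1/2)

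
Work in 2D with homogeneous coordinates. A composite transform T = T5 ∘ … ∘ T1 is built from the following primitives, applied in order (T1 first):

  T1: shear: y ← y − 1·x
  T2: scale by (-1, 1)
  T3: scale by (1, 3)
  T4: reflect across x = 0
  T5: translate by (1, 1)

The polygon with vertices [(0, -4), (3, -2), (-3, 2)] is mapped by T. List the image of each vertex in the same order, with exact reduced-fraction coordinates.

T1 shear: y ← y − 1·x: (0, -4) → (0, -4); (3, -2) → (3, -5); (-3, 2) → (-3, 5)
T2 scale by (-1, 1): (0, -4) → (0, -4); (3, -5) → (-3, -5); (-3, 5) → (3, 5)
T3 scale by (1, 3): (0, -4) → (0, -12); (-3, -5) → (-3, -15); (3, 5) → (3, 15)
T4 reflect across x = 0: (0, -12) → (0, -12); (-3, -15) → (3, -15); (3, 15) → (-3, 15)
T5 translate by (1, 1): (0, -12) → (1, -11); (3, -15) → (4, -14); (-3, 15) → (-2, 16)

image vertices: (1, -11), (4, -14), (-2, 16)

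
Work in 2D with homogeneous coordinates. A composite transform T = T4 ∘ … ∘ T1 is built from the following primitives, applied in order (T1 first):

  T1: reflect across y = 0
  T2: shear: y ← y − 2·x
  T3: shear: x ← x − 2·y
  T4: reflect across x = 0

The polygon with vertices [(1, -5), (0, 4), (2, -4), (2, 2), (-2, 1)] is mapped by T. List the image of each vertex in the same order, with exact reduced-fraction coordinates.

T1 reflect across y = 0: (1, -5) → (1, 5); (0, 4) → (0, -4); (2, -4) → (2, 4); (2, 2) → (2, -2); (-2, 1) → (-2, -1)
T2 shear: y ← y − 2·x: (1, 5) → (1, 3); (0, -4) → (0, -4); (2, 4) → (2, 0); (2, -2) → (2, -6); (-2, -1) → (-2, 3)
T3 shear: x ← x − 2·y: (1, 3) → (-5, 3); (0, -4) → (8, -4); (2, 0) → (2, 0); (2, -6) → (14, -6); (-2, 3) → (-8, 3)
T4 reflect across x = 0: (-5, 3) → (5, 3); (8, -4) → (-8, -4); (2, 0) → (-2, 0); (14, -6) → (-14, -6); (-8, 3) → (8, 3)

image vertices: (5, 3), (-8, -4), (-2, 0), (-14, -6), (8, 3)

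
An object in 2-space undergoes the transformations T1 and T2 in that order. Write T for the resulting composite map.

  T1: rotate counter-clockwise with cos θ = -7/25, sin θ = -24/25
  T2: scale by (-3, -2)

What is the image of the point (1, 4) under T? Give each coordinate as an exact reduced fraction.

T(p) = (-267/25, 104/25)

T1 rotate counter-clockwise with cos θ = -7/25, sin θ = -24/25: (1, 4) → (89/25, -52/25)
T2 scale by (-3, -2): (89/25, -52/25) → (-267/25, 104/25)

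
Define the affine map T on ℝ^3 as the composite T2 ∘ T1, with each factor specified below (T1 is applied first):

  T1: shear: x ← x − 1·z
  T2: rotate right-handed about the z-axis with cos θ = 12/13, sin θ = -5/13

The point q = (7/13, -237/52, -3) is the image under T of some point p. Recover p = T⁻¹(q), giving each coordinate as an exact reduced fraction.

p = (-3/4, -4, -3)

T1 = [1 0 -1 0; 0 1 0 0; 0 0 1 0; 0 0 0 1]
T2·T1 = [12/13 5/13 -12/13 0; -5/13 12/13 5/13 0; 0 0 1 0; 0 0 0 1]
det M = 1; M⁻¹ = [12/13 -5/13 1 0; 5/13 12/13 0 0; 0 0 1 0; 0 0 0 1]
M⁻¹ · (7/13, -237/52, -3)ᵀ = (-3/4, -4, -3)ᵀ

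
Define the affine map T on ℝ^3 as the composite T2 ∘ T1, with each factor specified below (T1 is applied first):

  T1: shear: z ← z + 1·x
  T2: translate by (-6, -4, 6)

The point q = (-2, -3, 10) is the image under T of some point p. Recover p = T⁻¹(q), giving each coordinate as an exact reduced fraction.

p = (4, 1, 0)

T1 = [1 0 0 0; 0 1 0 0; 1 0 1 0; 0 0 0 1]
T2·T1 = [1 0 0 -6; 0 1 0 -4; 1 0 1 6; 0 0 0 1]
det M = 1; M⁻¹ = [1 0 0 6; 0 1 0 4; -1 0 1 -12; 0 0 0 1]
M⁻¹ · (-2, -3, 10)ᵀ = (4, 1, 0)ᵀ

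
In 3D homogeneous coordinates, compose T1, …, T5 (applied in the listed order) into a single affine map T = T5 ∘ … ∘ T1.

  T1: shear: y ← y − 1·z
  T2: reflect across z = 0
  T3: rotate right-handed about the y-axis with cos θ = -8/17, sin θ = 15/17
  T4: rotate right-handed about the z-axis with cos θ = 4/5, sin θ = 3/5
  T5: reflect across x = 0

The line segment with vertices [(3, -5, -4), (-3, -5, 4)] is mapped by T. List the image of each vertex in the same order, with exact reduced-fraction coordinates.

T1 shear: y ← y − 1·z: (3, -5, -4) → (3, -1, -4); (-3, -5, 4) → (-3, -9, 4)
T2 reflect across z = 0: (3, -1, -4) → (3, -1, 4); (-3, -9, 4) → (-3, -9, -4)
T3 rotate right-handed about the y-axis with cos θ = -8/17, sin θ = 15/17: (3, -1, 4) → (36/17, -1, -77/17); (-3, -9, -4) → (-36/17, -9, 77/17)
T4 rotate right-handed about the z-axis with cos θ = 4/5, sin θ = 3/5: (36/17, -1, -77/17) → (39/17, 8/17, -77/17); (-36/17, -9, 77/17) → (63/17, -144/17, 77/17)
T5 reflect across x = 0: (39/17, 8/17, -77/17) → (-39/17, 8/17, -77/17); (63/17, -144/17, 77/17) → (-63/17, -144/17, 77/17)

image vertices: (-39/17, 8/17, -77/17), (-63/17, -144/17, 77/17)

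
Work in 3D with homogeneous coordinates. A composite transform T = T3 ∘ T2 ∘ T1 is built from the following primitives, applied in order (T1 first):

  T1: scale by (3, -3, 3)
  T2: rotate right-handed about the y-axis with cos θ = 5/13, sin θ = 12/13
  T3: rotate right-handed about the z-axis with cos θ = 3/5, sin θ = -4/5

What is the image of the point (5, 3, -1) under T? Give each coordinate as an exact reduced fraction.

T1 scale by (3, -3, 3): (5, 3, -1) → (15, -9, -3)
T2 rotate right-handed about the y-axis with cos θ = 5/13, sin θ = 12/13: (15, -9, -3) → (3, -9, -15)
T3 rotate right-handed about the z-axis with cos θ = 3/5, sin θ = -4/5: (3, -9, -15) → (-27/5, -39/5, -15)

T(p) = (-27/5, -39/5, -15)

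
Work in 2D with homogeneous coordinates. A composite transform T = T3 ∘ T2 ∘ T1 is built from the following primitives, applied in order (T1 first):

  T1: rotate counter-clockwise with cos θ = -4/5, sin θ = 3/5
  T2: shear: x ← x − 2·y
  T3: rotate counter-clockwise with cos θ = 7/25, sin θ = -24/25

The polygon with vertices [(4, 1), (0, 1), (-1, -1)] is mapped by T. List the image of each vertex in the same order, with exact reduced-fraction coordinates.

image vertices: (-53/125, 896/125), (-61/125, -148/125), (59/125, -113/125)

T1 rotate counter-clockwise with cos θ = -4/5, sin θ = 3/5: (4, 1) → (-19/5, 8/5); (0, 1) → (-3/5, -4/5); (-1, -1) → (7/5, 1/5)
T2 shear: x ← x − 2·y: (-19/5, 8/5) → (-7, 8/5); (-3/5, -4/5) → (1, -4/5); (7/5, 1/5) → (1, 1/5)
T3 rotate counter-clockwise with cos θ = 7/25, sin θ = -24/25: (-7, 8/5) → (-53/125, 896/125); (1, -4/5) → (-61/125, -148/125); (1, 1/5) → (59/125, -113/125)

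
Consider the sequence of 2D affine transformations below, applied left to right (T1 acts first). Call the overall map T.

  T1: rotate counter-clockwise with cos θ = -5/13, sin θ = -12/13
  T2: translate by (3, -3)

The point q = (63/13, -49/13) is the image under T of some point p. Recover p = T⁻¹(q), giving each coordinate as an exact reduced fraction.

p = (0, 2)

T1 = [-5/13 12/13 0; -12/13 -5/13 0; 0 0 1]
T2·T1 = [-5/13 12/13 3; -12/13 -5/13 -3; 0 0 1]
det M = 1; M⁻¹ = [-5/13 -12/13 -21/13; 12/13 -5/13 -51/13; 0 0 1]
M⁻¹ · (63/13, -49/13)ᵀ = (0, 2)ᵀ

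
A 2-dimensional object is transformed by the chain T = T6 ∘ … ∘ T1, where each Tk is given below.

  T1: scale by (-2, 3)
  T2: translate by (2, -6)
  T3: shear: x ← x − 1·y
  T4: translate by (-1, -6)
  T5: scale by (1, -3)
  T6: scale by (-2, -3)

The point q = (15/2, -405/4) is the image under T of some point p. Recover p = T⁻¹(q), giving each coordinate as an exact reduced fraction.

T1 = [-2 0 0; 0 3 0; 0 0 1]
T2·T1 = [-2 0 2; 0 3 -6; 0 0 1]
T3·…·T1 = [-2 -3 8; 0 3 -6; 0 0 1]
T4·…·T1 = [-2 -3 7; 0 3 -12; 0 0 1]
T5·…·T1 = [-2 -3 7; 0 -9 36; 0 0 1]
T6·…·T1 = [4 6 -14; 0 27 -108; 0 0 1]
det M = 108; M⁻¹ = [1/4 -1/18 -5/2; 0 1/27 4; 0 0 1]
M⁻¹ · (15/2, -405/4)ᵀ = (5, 1/4)ᵀ

p = (5, 1/4)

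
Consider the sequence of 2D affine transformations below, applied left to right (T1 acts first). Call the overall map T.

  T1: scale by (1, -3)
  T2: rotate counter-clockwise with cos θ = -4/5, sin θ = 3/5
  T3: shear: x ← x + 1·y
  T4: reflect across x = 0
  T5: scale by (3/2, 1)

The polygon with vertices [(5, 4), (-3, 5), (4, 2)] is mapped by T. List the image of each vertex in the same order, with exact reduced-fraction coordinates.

T1 scale by (1, -3): (5, 4) → (5, -12); (-3, 5) → (-3, -15); (4, 2) → (4, -6)
T2 rotate counter-clockwise with cos θ = -4/5, sin θ = 3/5: (5, -12) → (16/5, 63/5); (-3, -15) → (57/5, 51/5); (4, -6) → (2/5, 36/5)
T3 shear: x ← x + 1·y: (16/5, 63/5) → (79/5, 63/5); (57/5, 51/5) → (108/5, 51/5); (2/5, 36/5) → (38/5, 36/5)
T4 reflect across x = 0: (79/5, 63/5) → (-79/5, 63/5); (108/5, 51/5) → (-108/5, 51/5); (38/5, 36/5) → (-38/5, 36/5)
T5 scale by (3/2, 1): (-79/5, 63/5) → (-237/10, 63/5); (-108/5, 51/5) → (-162/5, 51/5); (-38/5, 36/5) → (-57/5, 36/5)

image vertices: (-237/10, 63/5), (-162/5, 51/5), (-57/5, 36/5)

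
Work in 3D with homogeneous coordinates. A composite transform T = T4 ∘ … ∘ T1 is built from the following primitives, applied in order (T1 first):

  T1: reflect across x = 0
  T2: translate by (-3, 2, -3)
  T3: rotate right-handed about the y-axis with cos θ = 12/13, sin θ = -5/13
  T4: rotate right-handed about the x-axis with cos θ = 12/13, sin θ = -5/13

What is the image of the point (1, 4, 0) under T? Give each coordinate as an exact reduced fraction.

T(p) = (-33/13, 656/169, -1062/169)

T1 reflect across x = 0: (1, 4, 0) → (-1, 4, 0)
T2 translate by (-3, 2, -3): (-1, 4, 0) → (-4, 6, -3)
T3 rotate right-handed about the y-axis with cos θ = 12/13, sin θ = -5/13: (-4, 6, -3) → (-33/13, 6, -56/13)
T4 rotate right-handed about the x-axis with cos θ = 12/13, sin θ = -5/13: (-33/13, 6, -56/13) → (-33/13, 656/169, -1062/169)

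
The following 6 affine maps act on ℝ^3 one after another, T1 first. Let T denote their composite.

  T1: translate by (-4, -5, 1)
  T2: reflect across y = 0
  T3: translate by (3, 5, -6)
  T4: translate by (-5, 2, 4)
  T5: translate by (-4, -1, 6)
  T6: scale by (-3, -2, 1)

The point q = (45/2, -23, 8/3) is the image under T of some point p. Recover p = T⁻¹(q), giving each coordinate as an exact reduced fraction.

T1 = [1 0 0 -4; 0 1 0 -5; 0 0 1 1; 0 0 0 1]
T2·T1 = [1 0 0 -4; 0 -1 0 5; 0 0 1 1; 0 0 0 1]
T3·…·T1 = [1 0 0 -1; 0 -1 0 10; 0 0 1 -5; 0 0 0 1]
T4·…·T1 = [1 0 0 -6; 0 -1 0 12; 0 0 1 -1; 0 0 0 1]
T5·…·T1 = [1 0 0 -10; 0 -1 0 11; 0 0 1 5; 0 0 0 1]
T6·…·T1 = [-3 0 0 30; 0 2 0 -22; 0 0 1 5; 0 0 0 1]
det M = -6; M⁻¹ = [-1/3 0 0 10; 0 1/2 0 11; 0 0 1 -5; 0 0 0 1]
M⁻¹ · (45/2, -23, 8/3)ᵀ = (5/2, -1/2, -7/3)ᵀ

p = (5/2, -1/2, -7/3)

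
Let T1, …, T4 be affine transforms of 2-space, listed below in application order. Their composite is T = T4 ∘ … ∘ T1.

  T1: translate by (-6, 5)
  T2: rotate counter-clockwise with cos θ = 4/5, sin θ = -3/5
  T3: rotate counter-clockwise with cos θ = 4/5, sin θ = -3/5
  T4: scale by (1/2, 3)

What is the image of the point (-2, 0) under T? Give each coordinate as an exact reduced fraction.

T1 translate by (-6, 5): (-2, 0) → (-8, 5)
T2 rotate counter-clockwise with cos θ = 4/5, sin θ = -3/5: (-8, 5) → (-17/5, 44/5)
T3 rotate counter-clockwise with cos θ = 4/5, sin θ = -3/5: (-17/5, 44/5) → (64/25, 227/25)
T4 scale by (1/2, 3): (64/25, 227/25) → (32/25, 681/25)

T(p) = (32/25, 681/25)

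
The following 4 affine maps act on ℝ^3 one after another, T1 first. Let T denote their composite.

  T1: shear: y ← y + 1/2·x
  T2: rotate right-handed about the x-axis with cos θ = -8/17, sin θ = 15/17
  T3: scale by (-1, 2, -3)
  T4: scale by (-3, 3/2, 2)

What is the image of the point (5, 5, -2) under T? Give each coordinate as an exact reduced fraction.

T1 shear: y ← y + 1/2·x: (5, 5, -2) → (5, 15/2, -2)
T2 rotate right-handed about the x-axis with cos θ = -8/17, sin θ = 15/17: (5, 15/2, -2) → (5, -30/17, 257/34)
T3 scale by (-1, 2, -3): (5, -30/17, 257/34) → (-5, -60/17, -771/34)
T4 scale by (-3, 3/2, 2): (-5, -60/17, -771/34) → (15, -90/17, -771/17)

T(p) = (15, -90/17, -771/17)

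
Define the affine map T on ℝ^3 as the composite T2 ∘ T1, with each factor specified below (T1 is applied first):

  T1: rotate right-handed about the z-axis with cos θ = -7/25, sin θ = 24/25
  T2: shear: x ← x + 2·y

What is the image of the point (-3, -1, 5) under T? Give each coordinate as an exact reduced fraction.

T(p) = (-17/5, -13/5, 5)

T1 rotate right-handed about the z-axis with cos θ = -7/25, sin θ = 24/25: (-3, -1, 5) → (9/5, -13/5, 5)
T2 shear: x ← x + 2·y: (9/5, -13/5, 5) → (-17/5, -13/5, 5)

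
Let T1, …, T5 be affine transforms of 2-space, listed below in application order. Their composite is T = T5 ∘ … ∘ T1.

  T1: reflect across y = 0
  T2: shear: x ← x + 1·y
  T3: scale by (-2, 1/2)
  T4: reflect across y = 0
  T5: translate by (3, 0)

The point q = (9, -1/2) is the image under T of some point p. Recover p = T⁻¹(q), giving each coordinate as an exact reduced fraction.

p = (-4, -1)

T1 = [1 0 0; 0 -1 0; 0 0 1]
T2·T1 = [1 -1 0; 0 -1 0; 0 0 1]
T3·…·T1 = [-2 2 0; 0 -1/2 0; 0 0 1]
T4·…·T1 = [-2 2 0; 0 1/2 0; 0 0 1]
T5·…·T1 = [-2 2 3; 0 1/2 0; 0 0 1]
det M = -1; M⁻¹ = [-1/2 2 3/2; 0 2 0; 0 0 1]
M⁻¹ · (9, -1/2)ᵀ = (-4, -1)ᵀ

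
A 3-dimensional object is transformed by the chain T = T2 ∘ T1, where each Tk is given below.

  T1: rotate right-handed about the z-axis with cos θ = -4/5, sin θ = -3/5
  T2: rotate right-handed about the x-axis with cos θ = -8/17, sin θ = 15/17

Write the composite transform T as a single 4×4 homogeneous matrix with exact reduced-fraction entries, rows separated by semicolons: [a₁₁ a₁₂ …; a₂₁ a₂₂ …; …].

T1 = [-4/5 3/5 0 0; -3/5 -4/5 0 0; 0 0 1 0; 0 0 0 1]
T2·T1 = [-4/5 3/5 0 0; 24/85 32/85 -15/17 0; -9/17 -12/17 -8/17 0; 0 0 0 1]

T = [-4/5 3/5 0 0; 24/85 32/85 -15/17 0; -9/17 -12/17 -8/17 0; 0 0 0 1]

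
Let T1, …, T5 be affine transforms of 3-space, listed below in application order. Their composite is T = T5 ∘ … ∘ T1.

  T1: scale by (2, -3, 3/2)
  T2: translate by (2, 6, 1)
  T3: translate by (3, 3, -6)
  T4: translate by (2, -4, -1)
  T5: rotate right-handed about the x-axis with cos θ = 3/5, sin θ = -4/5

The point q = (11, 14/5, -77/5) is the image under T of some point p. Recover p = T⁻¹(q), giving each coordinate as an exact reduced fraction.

T1 = [2 0 0 0; 0 -3 0 0; 0 0 3/2 0; 0 0 0 1]
T2·T1 = [2 0 0 2; 0 -3 0 6; 0 0 3/2 1; 0 0 0 1]
T3·…·T1 = [2 0 0 5; 0 -3 0 9; 0 0 3/2 -5; 0 0 0 1]
T4·…·T1 = [2 0 0 7; 0 -3 0 5; 0 0 3/2 -6; 0 0 0 1]
T5·…·T1 = [2 0 0 7; 0 -9/5 6/5 -9/5; 0 12/5 9/10 -38/5; 0 0 0 1]
det M = -9; M⁻¹ = [1/2 0 0 -7/2; 0 -1/5 4/15 5/3; 0 8/15 2/5 4; 0 0 0 1]
M⁻¹ · (11, 14/5, -77/5)ᵀ = (2, -3, -2/3)ᵀ

p = (2, -3, -2/3)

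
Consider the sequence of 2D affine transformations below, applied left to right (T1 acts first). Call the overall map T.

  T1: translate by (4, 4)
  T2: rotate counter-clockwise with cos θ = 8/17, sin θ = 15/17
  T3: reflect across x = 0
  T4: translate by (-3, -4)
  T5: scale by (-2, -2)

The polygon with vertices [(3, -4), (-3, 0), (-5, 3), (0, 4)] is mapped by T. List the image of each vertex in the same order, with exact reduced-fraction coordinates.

image vertices: (214/17, -74/17), (-2/17, 42/17), (-124/17, 54/17), (-74/17, -112/17)

T1 translate by (4, 4): (3, -4) → (7, 0); (-3, 0) → (1, 4); (-5, 3) → (-1, 7); (0, 4) → (4, 8)
T2 rotate counter-clockwise with cos θ = 8/17, sin θ = 15/17: (7, 0) → (56/17, 105/17); (1, 4) → (-52/17, 47/17); (-1, 7) → (-113/17, 41/17); (4, 8) → (-88/17, 124/17)
T3 reflect across x = 0: (56/17, 105/17) → (-56/17, 105/17); (-52/17, 47/17) → (52/17, 47/17); (-113/17, 41/17) → (113/17, 41/17); (-88/17, 124/17) → (88/17, 124/17)
T4 translate by (-3, -4): (-56/17, 105/17) → (-107/17, 37/17); (52/17, 47/17) → (1/17, -21/17); (113/17, 41/17) → (62/17, -27/17); (88/17, 124/17) → (37/17, 56/17)
T5 scale by (-2, -2): (-107/17, 37/17) → (214/17, -74/17); (1/17, -21/17) → (-2/17, 42/17); (62/17, -27/17) → (-124/17, 54/17); (37/17, 56/17) → (-74/17, -112/17)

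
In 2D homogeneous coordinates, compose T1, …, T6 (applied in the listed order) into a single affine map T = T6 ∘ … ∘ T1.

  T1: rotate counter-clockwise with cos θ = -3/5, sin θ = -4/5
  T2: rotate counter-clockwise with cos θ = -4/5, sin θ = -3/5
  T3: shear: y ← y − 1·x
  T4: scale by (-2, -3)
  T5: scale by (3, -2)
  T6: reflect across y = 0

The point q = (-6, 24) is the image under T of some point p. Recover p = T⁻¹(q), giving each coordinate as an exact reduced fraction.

p = (-3, -1)

T1 = [-3/5 4/5 0; -4/5 -3/5 0; 0 0 1]
T2·T1 = [0 -1 0; 1 0 0; 0 0 1]
T3·…·T1 = [0 -1 0; 1 1 0; 0 0 1]
T4·…·T1 = [0 2 0; -3 -3 0; 0 0 1]
T5·…·T1 = [0 6 0; 6 6 0; 0 0 1]
T6·…·T1 = [0 6 0; -6 -6 0; 0 0 1]
det M = 36; M⁻¹ = [-1/6 -1/6 0; 1/6 0 0; 0 0 1]
M⁻¹ · (-6, 24)ᵀ = (-3, -1)ᵀ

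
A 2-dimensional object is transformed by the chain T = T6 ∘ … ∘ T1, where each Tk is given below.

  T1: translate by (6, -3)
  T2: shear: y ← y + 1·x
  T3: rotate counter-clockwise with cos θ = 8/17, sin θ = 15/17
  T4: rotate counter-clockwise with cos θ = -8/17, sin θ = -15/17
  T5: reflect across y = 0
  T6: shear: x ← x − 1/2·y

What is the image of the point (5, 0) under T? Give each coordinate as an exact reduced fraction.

T1 translate by (6, -3): (5, 0) → (11, -3)
T2 shear: y ← y + 1·x: (11, -3) → (11, 8)
T3 rotate counter-clockwise with cos θ = 8/17, sin θ = 15/17: (11, 8) → (-32/17, 229/17)
T4 rotate counter-clockwise with cos θ = -8/17, sin θ = -15/17: (-32/17, 229/17) → (3691/289, -1352/289)
T5 reflect across y = 0: (3691/289, -1352/289) → (3691/289, 1352/289)
T6 shear: x ← x − 1/2·y: (3691/289, 1352/289) → (3015/289, 1352/289)

T(p) = (3015/289, 1352/289)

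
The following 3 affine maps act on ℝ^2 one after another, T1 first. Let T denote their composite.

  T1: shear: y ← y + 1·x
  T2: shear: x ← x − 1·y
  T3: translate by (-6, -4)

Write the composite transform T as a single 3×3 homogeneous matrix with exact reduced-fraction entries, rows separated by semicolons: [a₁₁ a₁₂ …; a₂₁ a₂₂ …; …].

T1 = [1 0 0; 1 1 0; 0 0 1]
T2·T1 = [0 -1 0; 1 1 0; 0 0 1]
T3·…·T1 = [0 -1 -6; 1 1 -4; 0 0 1]

T = [0 -1 -6; 1 1 -4; 0 0 1]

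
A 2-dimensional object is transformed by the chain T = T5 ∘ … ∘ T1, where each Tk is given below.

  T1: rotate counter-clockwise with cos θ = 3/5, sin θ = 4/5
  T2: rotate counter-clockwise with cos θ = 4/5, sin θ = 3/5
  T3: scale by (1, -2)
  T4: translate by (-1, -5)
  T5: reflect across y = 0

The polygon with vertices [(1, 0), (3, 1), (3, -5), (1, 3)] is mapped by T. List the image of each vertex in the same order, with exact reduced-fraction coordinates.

T1 rotate counter-clockwise with cos θ = 3/5, sin θ = 4/5: (1, 0) → (3/5, 4/5); (3, 1) → (1, 3); (3, -5) → (29/5, -3/5); (1, 3) → (-9/5, 13/5)
T2 rotate counter-clockwise with cos θ = 4/5, sin θ = 3/5: (3/5, 4/5) → (0, 1); (1, 3) → (-1, 3); (29/5, -3/5) → (5, 3); (-9/5, 13/5) → (-3, 1)
T3 scale by (1, -2): (0, 1) → (0, -2); (-1, 3) → (-1, -6); (5, 3) → (5, -6); (-3, 1) → (-3, -2)
T4 translate by (-1, -5): (0, -2) → (-1, -7); (-1, -6) → (-2, -11); (5, -6) → (4, -11); (-3, -2) → (-4, -7)
T5 reflect across y = 0: (-1, -7) → (-1, 7); (-2, -11) → (-2, 11); (4, -11) → (4, 11); (-4, -7) → (-4, 7)

image vertices: (-1, 7), (-2, 11), (4, 11), (-4, 7)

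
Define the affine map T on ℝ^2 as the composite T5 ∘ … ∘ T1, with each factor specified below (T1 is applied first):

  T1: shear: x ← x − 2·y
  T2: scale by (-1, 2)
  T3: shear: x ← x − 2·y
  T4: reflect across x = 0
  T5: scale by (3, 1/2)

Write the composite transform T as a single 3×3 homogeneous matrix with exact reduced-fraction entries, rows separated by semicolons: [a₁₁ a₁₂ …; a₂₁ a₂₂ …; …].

T = [3 6 0; 0 1 0; 0 0 1]

T1 = [1 -2 0; 0 1 0; 0 0 1]
T2·T1 = [-1 2 0; 0 2 0; 0 0 1]
T3·…·T1 = [-1 -2 0; 0 2 0; 0 0 1]
T4·…·T1 = [1 2 0; 0 2 0; 0 0 1]
T5·…·T1 = [3 6 0; 0 1 0; 0 0 1]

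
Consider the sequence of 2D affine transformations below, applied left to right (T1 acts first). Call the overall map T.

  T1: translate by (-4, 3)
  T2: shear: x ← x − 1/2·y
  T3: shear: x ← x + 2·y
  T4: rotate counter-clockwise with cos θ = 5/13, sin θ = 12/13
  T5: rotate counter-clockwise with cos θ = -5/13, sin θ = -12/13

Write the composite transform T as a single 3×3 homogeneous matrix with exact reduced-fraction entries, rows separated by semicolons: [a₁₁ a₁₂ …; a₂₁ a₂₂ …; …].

T1 = [1 0 -4; 0 1 3; 0 0 1]
T2·T1 = [1 -1/2 -11/2; 0 1 3; 0 0 1]
T3·…·T1 = [1 3/2 1/2; 0 1 3; 0 0 1]
T4·…·T1 = [5/13 -9/26 -67/26; 12/13 23/13 21/13; 0 0 1]
T5·…·T1 = [119/169 597/338 839/338; -120/169 -61/169 297/169; 0 0 1]

T = [119/169 597/338 839/338; -120/169 -61/169 297/169; 0 0 1]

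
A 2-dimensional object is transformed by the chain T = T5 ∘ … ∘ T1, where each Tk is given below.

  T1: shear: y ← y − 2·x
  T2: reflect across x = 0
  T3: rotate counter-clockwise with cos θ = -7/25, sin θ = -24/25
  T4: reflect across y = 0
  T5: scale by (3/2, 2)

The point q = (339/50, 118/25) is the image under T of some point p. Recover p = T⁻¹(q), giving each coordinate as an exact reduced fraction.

T1 = [1 0 0; -2 1 0; 0 0 1]
T2·T1 = [-1 0 0; -2 1 0; 0 0 1]
T3·…·T1 = [-41/25 24/25 0; 38/25 -7/25 0; 0 0 1]
T4·…·T1 = [-41/25 24/25 0; -38/25 7/25 0; 0 0 1]
T5·…·T1 = [-123/50 36/25 0; -76/25 14/25 0; 0 0 1]
det M = 3; M⁻¹ = [14/75 -12/25 0; 76/75 -41/50 0; 0 0 1]
M⁻¹ · (339/50, 118/25)ᵀ = (-1, 3)ᵀ

p = (-1, 3)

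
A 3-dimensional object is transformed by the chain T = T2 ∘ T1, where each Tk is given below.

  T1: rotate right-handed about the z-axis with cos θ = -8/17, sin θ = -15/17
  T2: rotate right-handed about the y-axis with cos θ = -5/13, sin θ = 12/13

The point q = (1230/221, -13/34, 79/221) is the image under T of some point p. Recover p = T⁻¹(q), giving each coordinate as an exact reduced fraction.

p = (3/2, -2, 5)

T1 = [-8/17 15/17 0 0; -15/17 -8/17 0 0; 0 0 1 0; 0 0 0 1]
T2·T1 = [40/221 -75/221 12/13 0; -15/17 -8/17 0 0; 96/221 -180/221 -5/13 0; 0 0 0 1]
det M = 1; M⁻¹ = [40/221 -15/17 96/221 0; -75/221 -8/17 -180/221 0; 12/13 0 -5/13 0; 0 0 0 1]
M⁻¹ · (1230/221, -13/34, 79/221)ᵀ = (3/2, -2, 5)ᵀ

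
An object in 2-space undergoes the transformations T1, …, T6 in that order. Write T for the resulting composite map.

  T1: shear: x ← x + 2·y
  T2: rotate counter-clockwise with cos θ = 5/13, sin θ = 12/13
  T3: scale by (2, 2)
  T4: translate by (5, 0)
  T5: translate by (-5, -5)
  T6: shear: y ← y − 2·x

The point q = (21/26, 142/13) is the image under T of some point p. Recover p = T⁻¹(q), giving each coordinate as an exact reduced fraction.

T1 = [1 2 0; 0 1 0; 0 0 1]
T2·T1 = [5/13 -2/13 0; 12/13 29/13 0; 0 0 1]
T3·…·T1 = [10/13 -4/13 0; 24/13 58/13 0; 0 0 1]
T4·…·T1 = [10/13 -4/13 5; 24/13 58/13 0; 0 0 1]
T5·…·T1 = [10/13 -4/13 0; 24/13 58/13 -5; 0 0 1]
T6·…·T1 = [10/13 -4/13 0; 4/13 66/13 -5; 0 0 1]
det M = 4; M⁻¹ = [33/26 1/13 5/13; -1/13 5/26 25/26; 0 0 1]
M⁻¹ · (21/26, 142/13)ᵀ = (9/4, 3)ᵀ

p = (9/4, 3)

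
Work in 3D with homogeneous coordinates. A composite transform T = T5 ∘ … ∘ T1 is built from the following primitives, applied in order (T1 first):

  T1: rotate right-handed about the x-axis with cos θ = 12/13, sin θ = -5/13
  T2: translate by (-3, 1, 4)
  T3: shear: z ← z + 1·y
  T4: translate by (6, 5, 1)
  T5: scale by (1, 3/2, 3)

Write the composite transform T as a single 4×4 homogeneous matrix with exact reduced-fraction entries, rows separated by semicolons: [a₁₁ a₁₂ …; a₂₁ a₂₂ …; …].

T = [1 0 0 3; 0 18/13 15/26 9; 0 21/13 51/13 18; 0 0 0 1]

T1 = [1 0 0 0; 0 12/13 5/13 0; 0 -5/13 12/13 0; 0 0 0 1]
T2·T1 = [1 0 0 -3; 0 12/13 5/13 1; 0 -5/13 12/13 4; 0 0 0 1]
T3·…·T1 = [1 0 0 -3; 0 12/13 5/13 1; 0 7/13 17/13 5; 0 0 0 1]
T4·…·T1 = [1 0 0 3; 0 12/13 5/13 6; 0 7/13 17/13 6; 0 0 0 1]
T5·…·T1 = [1 0 0 3; 0 18/13 15/26 9; 0 21/13 51/13 18; 0 0 0 1]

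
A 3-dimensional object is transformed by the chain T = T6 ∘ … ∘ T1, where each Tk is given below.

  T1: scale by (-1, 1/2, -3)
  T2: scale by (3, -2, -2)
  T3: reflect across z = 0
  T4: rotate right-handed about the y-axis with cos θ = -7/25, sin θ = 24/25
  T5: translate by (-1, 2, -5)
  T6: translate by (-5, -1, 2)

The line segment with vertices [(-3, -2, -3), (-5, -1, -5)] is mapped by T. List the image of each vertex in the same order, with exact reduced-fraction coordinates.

T1 scale by (-1, 1/2, -3): (-3, -2, -3) → (3, -1, 9); (-5, -1, -5) → (5, -1/2, 15)
T2 scale by (3, -2, -2): (3, -1, 9) → (9, 2, -18); (5, -1/2, 15) → (15, 1, -30)
T3 reflect across z = 0: (9, 2, -18) → (9, 2, 18); (15, 1, -30) → (15, 1, 30)
T4 rotate right-handed about the y-axis with cos θ = -7/25, sin θ = 24/25: (9, 2, 18) → (369/25, 2, -342/25); (15, 1, 30) → (123/5, 1, -114/5)
T5 translate by (-1, 2, -5): (369/25, 2, -342/25) → (344/25, 4, -467/25); (123/5, 1, -114/5) → (118/5, 3, -139/5)
T6 translate by (-5, -1, 2): (344/25, 4, -467/25) → (219/25, 3, -417/25); (118/5, 3, -139/5) → (93/5, 2, -129/5)

image vertices: (219/25, 3, -417/25), (93/5, 2, -129/5)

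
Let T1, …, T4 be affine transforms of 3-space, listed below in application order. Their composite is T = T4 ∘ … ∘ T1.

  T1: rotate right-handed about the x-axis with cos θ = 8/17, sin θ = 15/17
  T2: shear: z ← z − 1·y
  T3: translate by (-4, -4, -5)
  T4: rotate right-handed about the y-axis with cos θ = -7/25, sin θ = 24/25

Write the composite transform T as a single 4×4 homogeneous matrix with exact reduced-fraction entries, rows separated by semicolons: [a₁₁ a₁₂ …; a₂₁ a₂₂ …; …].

T1 = [1 0 0 0; 0 8/17 -15/17 0; 0 15/17 8/17 0; 0 0 0 1]
T2·T1 = [1 0 0 0; 0 8/17 -15/17 0; 0 7/17 23/17 0; 0 0 0 1]
T3·…·T1 = [1 0 0 -4; 0 8/17 -15/17 -4; 0 7/17 23/17 -5; 0 0 0 1]
T4·…·T1 = [-7/25 168/425 552/425 -92/25; 0 8/17 -15/17 -4; -24/25 -49/425 -161/425 131/25; 0 0 0 1]

T = [-7/25 168/425 552/425 -92/25; 0 8/17 -15/17 -4; -24/25 -49/425 -161/425 131/25; 0 0 0 1]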